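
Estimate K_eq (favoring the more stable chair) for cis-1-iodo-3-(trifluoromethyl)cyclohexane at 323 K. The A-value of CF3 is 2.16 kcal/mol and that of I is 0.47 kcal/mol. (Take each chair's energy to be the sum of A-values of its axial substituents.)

K ≈ 60.2

C1 and C3 have the same parity, so for the cis isomer the two substituents are e,e in one chair and a,a in the other.
Chair I (trifluoromethyl axial, iodo axial): E = 2.63 kcal/mol; chair II (trifluoromethyl equatorial, iodo equatorial): E = 0.00 kcal/mol.
ΔG = 2.63 kcal/mol between the two chairs.
K = exp(ΔG/RT) with R = 1.987×10⁻³ kcal mol⁻¹ K⁻¹ and T = 323 K gives K ≈ 60.2.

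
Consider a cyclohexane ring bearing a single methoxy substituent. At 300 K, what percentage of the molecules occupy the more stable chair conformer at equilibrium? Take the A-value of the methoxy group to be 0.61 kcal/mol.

One chair has the methoxy group axial (E = 0.61 kcal/mol) and the other has it equatorial (E = 0).
ΔG = 0.61 kcal/mol between the two chairs.
K = exp(ΔG/RT) with R = 1.987×10⁻³ kcal mol⁻¹ K⁻¹ and T = 300 K gives K ≈ 2.78.
Fraction in the lower-energy chair = K/(K+1) = 73.6%.

73.6%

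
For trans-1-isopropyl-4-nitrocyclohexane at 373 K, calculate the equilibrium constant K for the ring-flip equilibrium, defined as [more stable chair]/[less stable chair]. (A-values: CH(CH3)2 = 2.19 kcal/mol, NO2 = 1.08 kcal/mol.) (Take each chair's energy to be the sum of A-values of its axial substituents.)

K ≈ 82.4

C1 and C4 have opposite parity, so for the trans isomer the two substituents are e,e in one chair and a,a in the other.
Chair I (isopropyl axial, nitro axial): E = 3.27 kcal/mol; chair II (isopropyl equatorial, nitro equatorial): E = 0.00 kcal/mol.
ΔG = 3.27 kcal/mol between the two chairs.
K = exp(ΔG/RT) with R = 1.987×10⁻³ kcal mol⁻¹ K⁻¹ and T = 373 K gives K ≈ 82.4.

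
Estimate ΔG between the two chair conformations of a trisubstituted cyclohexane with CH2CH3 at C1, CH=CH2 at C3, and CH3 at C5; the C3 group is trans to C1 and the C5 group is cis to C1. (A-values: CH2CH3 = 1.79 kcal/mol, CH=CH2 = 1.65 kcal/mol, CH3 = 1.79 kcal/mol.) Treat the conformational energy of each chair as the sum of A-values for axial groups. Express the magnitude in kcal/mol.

Chair I (ethyl axial, vinyl equatorial, methyl axial): E = 3.58 kcal/mol.
Chair II (ethyl equatorial, vinyl axial, methyl equatorial): E = 1.65 kcal/mol.
ΔE = 3.58 − 1.65 = 1.93 kcal/mol; chair II is more stable.

1.93 kcal/mol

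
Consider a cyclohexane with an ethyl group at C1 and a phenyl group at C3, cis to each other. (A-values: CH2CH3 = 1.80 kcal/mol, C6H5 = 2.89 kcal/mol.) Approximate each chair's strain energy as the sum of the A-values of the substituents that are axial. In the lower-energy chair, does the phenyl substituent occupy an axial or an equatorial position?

C1 and C3 have the same parity, so for the cis isomer the two substituents are e,e in one chair and a,a in the other.
Chair I (ethyl axial, phenyl axial): E = 4.69 kcal/mol.
Chair II (ethyl equatorial, phenyl equatorial): E = 0.00 kcal/mol.
Chair II is the more stable (lower-energy) conformer, and in that chair the phenyl group is equatorial.

equatorial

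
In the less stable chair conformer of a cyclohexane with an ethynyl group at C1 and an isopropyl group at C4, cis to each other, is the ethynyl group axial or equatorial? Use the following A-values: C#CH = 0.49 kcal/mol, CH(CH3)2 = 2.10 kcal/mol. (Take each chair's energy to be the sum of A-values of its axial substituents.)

equatorial

C1 and C4 have opposite parity, so for the cis isomer the two substituents are one axial and one equatorial in each chair.
Chair I (ethynyl axial, isopropyl equatorial): E = 0.49 kcal/mol.
Chair II (ethynyl equatorial, isopropyl axial): E = 2.10 kcal/mol.
Chair II is the less stable (higher-energy) conformer, and in that chair the ethynyl group is equatorial.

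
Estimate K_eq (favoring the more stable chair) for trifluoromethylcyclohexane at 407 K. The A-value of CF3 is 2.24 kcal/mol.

One chair has the trifluoromethyl group axial (E = 2.24 kcal/mol) and the other has it equatorial (E = 0).
ΔG = 2.24 kcal/mol between the two chairs.
K = exp(ΔG/RT) with R = 1.987×10⁻³ kcal mol⁻¹ K⁻¹ and T = 407 K gives K ≈ 16.

K ≈ 16.0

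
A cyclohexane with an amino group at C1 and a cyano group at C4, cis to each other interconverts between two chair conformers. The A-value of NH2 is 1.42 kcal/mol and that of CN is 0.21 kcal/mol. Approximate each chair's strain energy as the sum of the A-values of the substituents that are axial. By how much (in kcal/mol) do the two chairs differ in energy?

C1 and C4 have opposite parity, so for the cis isomer the two substituents are one axial and one equatorial in each chair.
Chair I (amino axial, cyano equatorial): E = 1.42 kcal/mol.
Chair II (amino equatorial, cyano axial): E = 0.21 kcal/mol.
ΔE = 1.42 − 0.21 = 1.21 kcal/mol; chair II is more stable.

1.21 kcal/mol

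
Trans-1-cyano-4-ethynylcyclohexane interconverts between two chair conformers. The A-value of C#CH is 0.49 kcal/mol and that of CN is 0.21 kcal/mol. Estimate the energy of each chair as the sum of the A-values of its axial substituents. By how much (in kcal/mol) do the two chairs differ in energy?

0.70 kcal/mol

C1 and C4 have opposite parity, so for the trans isomer the two substituents are e,e in one chair and a,a in the other.
Chair I (ethynyl axial, cyano axial): E = 0.70 kcal/mol.
Chair II (ethynyl equatorial, cyano equatorial): E = 0.00 kcal/mol.
ΔE = 0.70 − 0.00 = 0.70 kcal/mol; chair II is more stable.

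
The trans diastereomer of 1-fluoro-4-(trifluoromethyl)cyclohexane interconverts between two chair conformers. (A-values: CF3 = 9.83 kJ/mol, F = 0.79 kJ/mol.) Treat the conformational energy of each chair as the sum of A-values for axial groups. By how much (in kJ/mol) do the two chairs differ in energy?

C1 and C4 have opposite parity, so for the trans isomer the two substituents are e,e in one chair and a,a in the other.
Chair I (trifluoromethyl axial, fluoro axial): E = 10.62 kJ/mol.
Chair II (trifluoromethyl equatorial, fluoro equatorial): E = 0.00 kJ/mol.
ΔE = 10.62 − 0.00 = 10.62 kJ/mol; chair II is more stable.

10.62 kJ/mol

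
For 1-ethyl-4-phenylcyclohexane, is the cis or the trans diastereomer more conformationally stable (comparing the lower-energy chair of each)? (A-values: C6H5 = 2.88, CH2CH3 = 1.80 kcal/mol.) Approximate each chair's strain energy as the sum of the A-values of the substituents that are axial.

trans

At 1,4 positions (parity opposite): cis → (a,e or e,a); trans → (e,e or a,a).
Best chair for cis: E = 1.80 kcal/mol; best chair for trans: E = 0.00 kcal/mol.
The trans isomer is lower by 1.80 kcal/mol.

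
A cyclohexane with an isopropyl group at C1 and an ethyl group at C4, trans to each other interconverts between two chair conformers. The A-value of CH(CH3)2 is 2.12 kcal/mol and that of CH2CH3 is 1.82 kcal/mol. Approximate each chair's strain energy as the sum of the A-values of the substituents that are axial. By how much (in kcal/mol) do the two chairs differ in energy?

C1 and C4 have opposite parity, so for the trans isomer the two substituents are e,e in one chair and a,a in the other.
Chair I (isopropyl axial, ethyl axial): E = 3.94 kcal/mol.
Chair II (isopropyl equatorial, ethyl equatorial): E = 0.00 kcal/mol.
ΔE = 3.94 − 0.00 = 3.94 kcal/mol; chair II is more stable.

3.94 kcal/mol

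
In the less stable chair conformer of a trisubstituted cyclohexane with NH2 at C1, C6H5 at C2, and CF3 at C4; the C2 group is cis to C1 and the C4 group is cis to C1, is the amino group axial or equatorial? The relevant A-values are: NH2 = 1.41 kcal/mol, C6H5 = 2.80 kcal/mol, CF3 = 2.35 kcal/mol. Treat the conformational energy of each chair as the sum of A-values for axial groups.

Chair I (amino axial, phenyl equatorial, trifluoromethyl equatorial): E = 1.41 kcal/mol.
Chair II (amino equatorial, phenyl axial, trifluoromethyl axial): E = 5.15 kcal/mol.
Chair II is the less stable (higher-energy) conformer, and in that chair the amino group is equatorial.

equatorial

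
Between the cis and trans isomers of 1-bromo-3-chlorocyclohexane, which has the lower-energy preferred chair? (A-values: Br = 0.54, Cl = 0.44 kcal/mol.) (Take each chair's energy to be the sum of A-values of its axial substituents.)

At 1,3 positions (parity same): cis → (e,e or a,a); trans → (a,e or e,a).
Best chair for cis: E = 0.00 kcal/mol; best chair for trans: E = 0.44 kcal/mol.
The cis isomer is lower by 0.44 kcal/mol.

cis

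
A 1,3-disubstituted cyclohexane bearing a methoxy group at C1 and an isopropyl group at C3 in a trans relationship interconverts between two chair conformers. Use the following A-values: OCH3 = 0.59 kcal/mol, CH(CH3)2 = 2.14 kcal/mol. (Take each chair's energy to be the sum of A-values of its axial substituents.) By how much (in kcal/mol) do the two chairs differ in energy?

C1 and C3 have the same parity, so for the trans isomer the two substituents are one axial and one equatorial in each chair.
Chair I (methoxy axial, isopropyl equatorial): E = 0.59 kcal/mol.
Chair II (methoxy equatorial, isopropyl axial): E = 2.14 kcal/mol.
ΔE = 2.14 − 0.59 = 1.55 kcal/mol; chair I is more stable.

1.55 kcal/mol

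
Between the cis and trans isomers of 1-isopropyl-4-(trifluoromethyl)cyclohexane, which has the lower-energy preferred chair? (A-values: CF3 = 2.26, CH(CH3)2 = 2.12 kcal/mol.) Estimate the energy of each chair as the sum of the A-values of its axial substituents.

At 1,4 positions (parity opposite): cis → (a,e or e,a); trans → (e,e or a,a).
Best chair for cis: E = 2.12 kcal/mol; best chair for trans: E = 0.00 kcal/mol.
The trans isomer is lower by 2.12 kcal/mol.

trans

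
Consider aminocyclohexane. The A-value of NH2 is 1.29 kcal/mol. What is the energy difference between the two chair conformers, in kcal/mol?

1.29 kcal/mol

A monosubstituted cyclohexane has one chair with the amino group axial (E = A = 1.29 kcal/mol) and one with it equatorial (E = 0).
ΔE = 1.29 − 0 = 1.29 kcal/mol.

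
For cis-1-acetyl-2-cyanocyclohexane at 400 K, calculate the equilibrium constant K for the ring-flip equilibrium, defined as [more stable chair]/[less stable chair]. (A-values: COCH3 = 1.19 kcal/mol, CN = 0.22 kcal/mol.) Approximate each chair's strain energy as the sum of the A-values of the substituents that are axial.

K ≈ 3.39

C1 and C2 have opposite parity, so for the cis isomer the two substituents are one axial and one equatorial in each chair.
Chair I (acetyl axial, cyano equatorial): E = 1.19 kcal/mol; chair II (acetyl equatorial, cyano axial): E = 0.22 kcal/mol.
ΔG = 0.97 kcal/mol between the two chairs.
K = exp(ΔG/RT) with R = 1.987×10⁻³ kcal mol⁻¹ K⁻¹ and T = 400 K gives K ≈ 3.39.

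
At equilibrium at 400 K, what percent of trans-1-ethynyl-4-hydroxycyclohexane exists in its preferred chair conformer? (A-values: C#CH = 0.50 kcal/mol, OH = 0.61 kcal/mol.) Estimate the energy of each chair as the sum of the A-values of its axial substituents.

80.2%

C1 and C4 have opposite parity, so for the trans isomer the two substituents are e,e in one chair and a,a in the other.
Chair I (ethynyl axial, hydroxyl axial): E = 1.11 kcal/mol; chair II (ethynyl equatorial, hydroxyl equatorial): E = 0.00 kcal/mol.
ΔG = 1.11 kcal/mol between the two chairs.
K = exp(ΔG/RT) with R = 1.987×10⁻³ kcal mol⁻¹ K⁻¹ and T = 400 K gives K ≈ 4.04.
Fraction in the lower-energy chair = K/(K+1) = 80.2%.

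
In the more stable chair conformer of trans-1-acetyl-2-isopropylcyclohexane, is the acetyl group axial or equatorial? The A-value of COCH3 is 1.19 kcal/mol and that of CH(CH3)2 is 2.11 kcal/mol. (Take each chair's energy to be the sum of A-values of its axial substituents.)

equatorial

C1 and C2 have opposite parity, so for the trans isomer the two substituents are e,e in one chair and a,a in the other.
Chair I (acetyl axial, isopropyl axial): E = 3.30 kcal/mol.
Chair II (acetyl equatorial, isopropyl equatorial): E = 0.00 kcal/mol.
Chair II is the more stable (lower-energy) conformer, and in that chair the acetyl group is equatorial.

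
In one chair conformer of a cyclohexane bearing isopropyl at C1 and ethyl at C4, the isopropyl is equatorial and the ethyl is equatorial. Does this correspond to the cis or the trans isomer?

C1 and C4 have opposite parity, so their axial bonds point in opposite directions.
With opposite-parity carbons, two substituents on the same face are one axial and one equatorial; opposite faces give both axial or both equatorial.
Here the groups are equatorial/equatorial → opposite face → trans.

trans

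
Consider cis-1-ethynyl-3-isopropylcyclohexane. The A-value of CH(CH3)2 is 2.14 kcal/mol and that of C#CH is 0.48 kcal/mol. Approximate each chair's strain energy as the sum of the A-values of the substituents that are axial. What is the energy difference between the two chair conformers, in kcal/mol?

2.62 kcal/mol

C1 and C3 have the same parity, so for the cis isomer the two substituents are e,e in one chair and a,a in the other.
Chair I (isopropyl axial, ethynyl axial): E = 2.62 kcal/mol.
Chair II (isopropyl equatorial, ethynyl equatorial): E = 0.00 kcal/mol.
ΔE = 2.62 − 0.00 = 2.62 kcal/mol; chair II is more stable.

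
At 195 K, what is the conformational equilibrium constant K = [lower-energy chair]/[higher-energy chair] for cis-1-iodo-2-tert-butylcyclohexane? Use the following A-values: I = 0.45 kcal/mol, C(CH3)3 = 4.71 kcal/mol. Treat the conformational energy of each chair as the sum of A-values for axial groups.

K ≈ 59548

C1 and C2 have opposite parity, so for the cis isomer the two substituents are one axial and one equatorial in each chair.
Chair I (iodo axial, tert-butyl equatorial): E = 0.45 kcal/mol; chair II (iodo equatorial, tert-butyl axial): E = 4.71 kcal/mol.
ΔG = 4.26 kcal/mol between the two chairs.
K = exp(ΔG/RT) with R = 1.987×10⁻³ kcal mol⁻¹ K⁻¹ and T = 195 K gives K ≈ 5.95e+04.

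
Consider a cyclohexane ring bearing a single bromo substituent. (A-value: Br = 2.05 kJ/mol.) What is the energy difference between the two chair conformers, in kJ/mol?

A monosubstituted cyclohexane has one chair with the bromo group axial (E = A = 2.05 kJ/mol) and one with it equatorial (E = 0).
ΔE = 2.05 − 0 = 2.05 kJ/mol.

2.05 kJ/mol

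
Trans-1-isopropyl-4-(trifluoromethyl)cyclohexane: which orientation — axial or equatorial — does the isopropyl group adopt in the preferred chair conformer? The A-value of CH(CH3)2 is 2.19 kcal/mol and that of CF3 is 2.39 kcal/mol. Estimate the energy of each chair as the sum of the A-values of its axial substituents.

equatorial

C1 and C4 have opposite parity, so for the trans isomer the two substituents are e,e in one chair and a,a in the other.
Chair I (isopropyl axial, trifluoromethyl axial): E = 4.58 kcal/mol.
Chair II (isopropyl equatorial, trifluoromethyl equatorial): E = 0.00 kcal/mol.
Chair II is the more stable (lower-energy) conformer, and in that chair the isopropyl group is equatorial.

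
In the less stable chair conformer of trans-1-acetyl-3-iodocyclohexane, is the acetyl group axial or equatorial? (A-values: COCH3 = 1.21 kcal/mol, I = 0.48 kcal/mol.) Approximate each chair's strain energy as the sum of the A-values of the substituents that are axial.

axial

C1 and C3 have the same parity, so for the trans isomer the two substituents are one axial and one equatorial in each chair.
Chair I (acetyl axial, iodo equatorial): E = 1.21 kcal/mol.
Chair II (acetyl equatorial, iodo axial): E = 0.48 kcal/mol.
Chair I is the less stable (higher-energy) conformer, and in that chair the acetyl group is axial.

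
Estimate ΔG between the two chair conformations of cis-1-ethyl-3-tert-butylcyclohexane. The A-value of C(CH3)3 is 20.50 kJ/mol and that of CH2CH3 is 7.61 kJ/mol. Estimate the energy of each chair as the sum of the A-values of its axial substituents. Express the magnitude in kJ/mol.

28.11 kJ/mol

C1 and C3 have the same parity, so for the cis isomer the two substituents are e,e in one chair and a,a in the other.
Chair I (tert-butyl axial, ethyl axial): E = 28.11 kJ/mol.
Chair II (tert-butyl equatorial, ethyl equatorial): E = 0.00 kJ/mol.
ΔE = 28.11 − 0.00 = 28.11 kJ/mol; chair II is more stable.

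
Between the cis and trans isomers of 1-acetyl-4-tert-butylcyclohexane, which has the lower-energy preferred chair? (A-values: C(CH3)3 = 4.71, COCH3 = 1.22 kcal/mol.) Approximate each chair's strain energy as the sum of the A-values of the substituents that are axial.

At 1,4 positions (parity opposite): cis → (a,e or e,a); trans → (e,e or a,a).
Best chair for cis: E = 1.22 kcal/mol; best chair for trans: E = 0.00 kcal/mol.
The trans isomer is lower by 1.22 kcal/mol.

trans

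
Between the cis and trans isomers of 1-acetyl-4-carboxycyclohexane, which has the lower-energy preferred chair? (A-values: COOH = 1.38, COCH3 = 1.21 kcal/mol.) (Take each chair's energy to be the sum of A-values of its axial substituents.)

trans

At 1,4 positions (parity opposite): cis → (a,e or e,a); trans → (e,e or a,a).
Best chair for cis: E = 1.21 kcal/mol; best chair for trans: E = 0.00 kcal/mol.
The trans isomer is lower by 1.21 kcal/mol.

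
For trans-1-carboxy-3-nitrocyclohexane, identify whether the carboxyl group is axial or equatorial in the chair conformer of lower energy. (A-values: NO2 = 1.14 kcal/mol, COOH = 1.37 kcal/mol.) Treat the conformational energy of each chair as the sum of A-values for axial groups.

C1 and C3 have the same parity, so for the trans isomer the two substituents are one axial and one equatorial in each chair.
Chair I (nitro axial, carboxyl equatorial): E = 1.14 kcal/mol.
Chair II (nitro equatorial, carboxyl axial): E = 1.37 kcal/mol.
Chair I is the more stable (lower-energy) conformer, and in that chair the carboxyl group is equatorial.

equatorial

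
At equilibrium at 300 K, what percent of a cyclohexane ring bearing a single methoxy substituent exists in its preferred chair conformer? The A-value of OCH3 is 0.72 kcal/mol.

One chair has the methoxy group axial (E = 0.72 kcal/mol) and the other has it equatorial (E = 0).
ΔG = 0.72 kcal/mol between the two chairs.
K = exp(ΔG/RT) with R = 1.987×10⁻³ kcal mol⁻¹ K⁻¹ and T = 300 K gives K ≈ 3.35.
Fraction in the lower-energy chair = K/(K+1) = 77.0%.

77.0%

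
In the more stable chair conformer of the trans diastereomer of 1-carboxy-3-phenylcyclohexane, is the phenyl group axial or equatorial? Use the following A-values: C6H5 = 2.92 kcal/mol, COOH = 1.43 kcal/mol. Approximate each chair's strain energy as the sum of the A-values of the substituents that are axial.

C1 and C3 have the same parity, so for the trans isomer the two substituents are one axial and one equatorial in each chair.
Chair I (phenyl axial, carboxyl equatorial): E = 2.92 kcal/mol.
Chair II (phenyl equatorial, carboxyl axial): E = 1.43 kcal/mol.
Chair II is the more stable (lower-energy) conformer, and in that chair the phenyl group is equatorial.

equatorial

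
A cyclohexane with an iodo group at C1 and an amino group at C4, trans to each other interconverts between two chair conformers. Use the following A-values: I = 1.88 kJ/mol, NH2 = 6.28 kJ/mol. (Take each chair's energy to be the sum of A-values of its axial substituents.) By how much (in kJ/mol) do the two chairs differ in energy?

C1 and C4 have opposite parity, so for the trans isomer the two substituents are e,e in one chair and a,a in the other.
Chair I (iodo axial, amino axial): E = 8.16 kJ/mol.
Chair II (iodo equatorial, amino equatorial): E = 0.00 kJ/mol.
ΔE = 8.16 − 0.00 = 8.16 kJ/mol; chair II is more stable.

8.16 kJ/mol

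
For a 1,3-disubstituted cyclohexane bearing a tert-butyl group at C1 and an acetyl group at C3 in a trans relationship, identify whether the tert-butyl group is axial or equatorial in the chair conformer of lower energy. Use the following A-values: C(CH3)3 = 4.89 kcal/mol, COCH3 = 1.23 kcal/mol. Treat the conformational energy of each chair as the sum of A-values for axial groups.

C1 and C3 have the same parity, so for the trans isomer the two substituents are one axial and one equatorial in each chair.
Chair I (tert-butyl axial, acetyl equatorial): E = 4.89 kcal/mol.
Chair II (tert-butyl equatorial, acetyl axial): E = 1.23 kcal/mol.
Chair II is the more stable (lower-energy) conformer, and in that chair the tert-butyl group is equatorial.

equatorial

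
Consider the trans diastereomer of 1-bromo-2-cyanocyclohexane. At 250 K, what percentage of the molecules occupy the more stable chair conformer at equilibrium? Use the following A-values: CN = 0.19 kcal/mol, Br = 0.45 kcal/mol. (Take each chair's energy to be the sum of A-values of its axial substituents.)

78.4%

C1 and C2 have opposite parity, so for the trans isomer the two substituents are e,e in one chair and a,a in the other.
Chair I (cyano axial, bromo axial): E = 0.64 kcal/mol; chair II (cyano equatorial, bromo equatorial): E = 0.00 kcal/mol.
ΔG = 0.64 kcal/mol between the two chairs.
K = exp(ΔG/RT) with R = 1.987×10⁻³ kcal mol⁻¹ K⁻¹ and T = 250 K gives K ≈ 3.63.
Fraction in the lower-energy chair = K/(K+1) = 78.4%.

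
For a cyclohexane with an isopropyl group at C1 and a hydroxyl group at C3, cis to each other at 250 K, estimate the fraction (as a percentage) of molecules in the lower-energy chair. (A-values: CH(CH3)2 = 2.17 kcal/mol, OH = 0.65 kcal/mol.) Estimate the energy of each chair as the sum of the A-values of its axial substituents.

C1 and C3 have the same parity, so for the cis isomer the two substituents are e,e in one chair and a,a in the other.
Chair I (isopropyl axial, hydroxyl axial): E = 2.82 kcal/mol; chair II (isopropyl equatorial, hydroxyl equatorial): E = 0.00 kcal/mol.
ΔG = 2.82 kcal/mol between the two chairs.
K = exp(ΔG/RT) with R = 1.987×10⁻³ kcal mol⁻¹ K⁻¹ and T = 250 K gives K ≈ 292.
Fraction in the lower-energy chair = K/(K+1) = 99.7%.

99.7%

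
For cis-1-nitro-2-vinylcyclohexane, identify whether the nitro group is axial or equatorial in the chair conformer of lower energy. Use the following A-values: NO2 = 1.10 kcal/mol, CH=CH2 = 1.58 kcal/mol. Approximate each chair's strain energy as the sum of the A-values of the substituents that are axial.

axial

C1 and C2 have opposite parity, so for the cis isomer the two substituents are one axial and one equatorial in each chair.
Chair I (nitro axial, vinyl equatorial): E = 1.10 kcal/mol.
Chair II (nitro equatorial, vinyl axial): E = 1.58 kcal/mol.
Chair I is the more stable (lower-energy) conformer, and in that chair the nitro group is axial.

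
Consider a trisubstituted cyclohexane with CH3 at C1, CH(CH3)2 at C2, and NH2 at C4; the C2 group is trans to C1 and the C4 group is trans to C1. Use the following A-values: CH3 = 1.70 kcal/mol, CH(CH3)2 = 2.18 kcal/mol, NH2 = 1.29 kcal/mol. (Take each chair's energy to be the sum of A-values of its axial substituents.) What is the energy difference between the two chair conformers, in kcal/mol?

Chair I (methyl axial, isopropyl axial, amino axial): E = 5.17 kcal/mol.
Chair II (methyl equatorial, isopropyl equatorial, amino equatorial): E = 0.00 kcal/mol.
ΔE = 5.17 − 0.00 = 5.17 kcal/mol; chair II is more stable.

5.17 kcal/mol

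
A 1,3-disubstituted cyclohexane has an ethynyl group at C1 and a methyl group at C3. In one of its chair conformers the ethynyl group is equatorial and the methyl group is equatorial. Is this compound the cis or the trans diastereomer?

C1 and C3 have the same parity, so their axial bonds point in the same direction.
With same-parity carbons, two substituents on the same face are both axial or both equatorial; opposite faces give one of each.
Here the groups are equatorial/equatorial → same face → cis.

cis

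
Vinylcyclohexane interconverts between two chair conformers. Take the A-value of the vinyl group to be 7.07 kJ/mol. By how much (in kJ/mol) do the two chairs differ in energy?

7.07 kJ/mol

A monosubstituted cyclohexane has one chair with the vinyl group axial (E = A = 7.07 kJ/mol) and one with it equatorial (E = 0).
ΔE = 7.07 − 0 = 7.07 kJ/mol.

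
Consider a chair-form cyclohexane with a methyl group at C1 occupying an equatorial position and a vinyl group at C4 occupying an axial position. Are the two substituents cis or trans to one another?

cis

C1 and C4 have opposite parity, so their axial bonds point in opposite directions.
With opposite-parity carbons, two substituents on the same face are one axial and one equatorial; opposite faces give both axial or both equatorial.
Here the groups are equatorial/axial → same face → cis.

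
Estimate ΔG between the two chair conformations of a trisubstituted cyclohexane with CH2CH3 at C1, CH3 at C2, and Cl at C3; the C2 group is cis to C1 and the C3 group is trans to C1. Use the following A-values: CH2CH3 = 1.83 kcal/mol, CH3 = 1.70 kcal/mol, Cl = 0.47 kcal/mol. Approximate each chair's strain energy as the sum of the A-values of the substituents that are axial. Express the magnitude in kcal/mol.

Chair I (ethyl axial, methyl equatorial, chloro equatorial): E = 1.83 kcal/mol.
Chair II (ethyl equatorial, methyl axial, chloro axial): E = 2.17 kcal/mol.
ΔE = 2.17 − 1.83 = 0.34 kcal/mol; chair I is more stable.

0.34 kcal/mol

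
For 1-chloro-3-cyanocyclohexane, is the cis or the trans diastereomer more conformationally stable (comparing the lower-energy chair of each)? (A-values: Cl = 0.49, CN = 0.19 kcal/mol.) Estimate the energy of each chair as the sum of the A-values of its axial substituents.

At 1,3 positions (parity same): cis → (e,e or a,a); trans → (a,e or e,a).
Best chair for cis: E = 0.00 kcal/mol; best chair for trans: E = 0.19 kcal/mol.
The cis isomer is lower by 0.19 kcal/mol.

cis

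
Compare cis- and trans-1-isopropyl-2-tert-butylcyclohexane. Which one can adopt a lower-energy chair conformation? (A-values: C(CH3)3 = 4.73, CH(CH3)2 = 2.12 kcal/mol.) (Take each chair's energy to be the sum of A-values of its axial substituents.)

At 1,2 positions (parity opposite): cis → (a,e or e,a); trans → (e,e or a,a).
Best chair for cis: E = 2.12 kcal/mol; best chair for trans: E = 0.00 kcal/mol.
The trans isomer is lower by 2.12 kcal/mol.

trans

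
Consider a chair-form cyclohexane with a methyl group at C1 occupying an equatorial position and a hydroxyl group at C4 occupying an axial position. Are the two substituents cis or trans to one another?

C1 and C4 have opposite parity, so their axial bonds point in opposite directions.
With opposite-parity carbons, two substituents on the same face are one axial and one equatorial; opposite faces give both axial or both equatorial.
Here the groups are equatorial/axial → same face → cis.

cis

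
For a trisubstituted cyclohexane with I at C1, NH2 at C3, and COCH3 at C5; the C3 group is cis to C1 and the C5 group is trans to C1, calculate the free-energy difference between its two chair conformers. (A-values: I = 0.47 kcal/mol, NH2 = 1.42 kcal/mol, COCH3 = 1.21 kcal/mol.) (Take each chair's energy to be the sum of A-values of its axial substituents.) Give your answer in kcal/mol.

Chair I (iodo axial, amino axial, acetyl equatorial): E = 1.89 kcal/mol.
Chair II (iodo equatorial, amino equatorial, acetyl axial): E = 1.21 kcal/mol.
ΔE = 1.89 − 1.21 = 0.68 kcal/mol; chair II is more stable.

0.68 kcal/mol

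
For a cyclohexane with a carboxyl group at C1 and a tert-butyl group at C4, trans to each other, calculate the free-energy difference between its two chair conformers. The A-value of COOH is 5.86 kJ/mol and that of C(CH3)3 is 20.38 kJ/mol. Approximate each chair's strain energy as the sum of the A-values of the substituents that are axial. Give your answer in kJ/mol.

C1 and C4 have opposite parity, so for the trans isomer the two substituents are e,e in one chair and a,a in the other.
Chair I (carboxyl axial, tert-butyl axial): E = 26.24 kJ/mol.
Chair II (carboxyl equatorial, tert-butyl equatorial): E = 0.00 kJ/mol.
ΔE = 26.24 − 0.00 = 26.24 kJ/mol; chair II is more stable.

26.24 kJ/mol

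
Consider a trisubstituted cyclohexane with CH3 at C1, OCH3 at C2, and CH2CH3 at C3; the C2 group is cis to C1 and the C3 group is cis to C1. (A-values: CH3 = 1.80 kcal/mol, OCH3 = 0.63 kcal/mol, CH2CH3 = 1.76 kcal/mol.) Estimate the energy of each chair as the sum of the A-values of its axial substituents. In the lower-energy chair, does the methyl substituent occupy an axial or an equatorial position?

equatorial

Chair I (methyl axial, methoxy equatorial, ethyl axial): E = 3.56 kcal/mol.
Chair II (methyl equatorial, methoxy axial, ethyl equatorial): E = 0.63 kcal/mol.
Chair II is the more stable (lower-energy) conformer, and in that chair the methyl group is equatorial.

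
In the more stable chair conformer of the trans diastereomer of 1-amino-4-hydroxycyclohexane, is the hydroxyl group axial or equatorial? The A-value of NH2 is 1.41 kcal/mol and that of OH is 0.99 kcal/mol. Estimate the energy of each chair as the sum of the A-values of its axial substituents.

equatorial

C1 and C4 have opposite parity, so for the trans isomer the two substituents are e,e in one chair and a,a in the other.
Chair I (amino axial, hydroxyl axial): E = 2.40 kcal/mol.
Chair II (amino equatorial, hydroxyl equatorial): E = 0.00 kcal/mol.
Chair II is the more stable (lower-energy) conformer, and in that chair the hydroxyl group is equatorial.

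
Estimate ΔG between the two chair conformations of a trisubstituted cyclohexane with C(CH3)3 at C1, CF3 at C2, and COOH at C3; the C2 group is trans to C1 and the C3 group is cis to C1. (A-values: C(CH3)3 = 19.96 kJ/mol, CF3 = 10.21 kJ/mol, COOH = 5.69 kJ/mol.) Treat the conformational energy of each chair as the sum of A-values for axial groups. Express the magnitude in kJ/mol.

35.86 kJ/mol

Chair I (tert-butyl axial, trifluoromethyl axial, carboxyl axial): E = 35.86 kJ/mol.
Chair II (tert-butyl equatorial, trifluoromethyl equatorial, carboxyl equatorial): E = 0.00 kJ/mol.
ΔE = 35.86 − 0.00 = 35.86 kJ/mol; chair II is more stable.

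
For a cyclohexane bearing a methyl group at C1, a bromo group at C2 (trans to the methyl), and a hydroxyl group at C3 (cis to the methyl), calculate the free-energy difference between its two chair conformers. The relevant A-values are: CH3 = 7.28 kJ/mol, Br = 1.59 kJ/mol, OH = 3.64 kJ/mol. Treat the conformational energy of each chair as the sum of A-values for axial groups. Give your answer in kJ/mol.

Chair I (methyl axial, bromo axial, hydroxyl axial): E = 12.51 kJ/mol.
Chair II (methyl equatorial, bromo equatorial, hydroxyl equatorial): E = 0.00 kJ/mol.
ΔE = 12.51 − 0.00 = 12.51 kJ/mol; chair II is more stable.

12.51 kJ/mol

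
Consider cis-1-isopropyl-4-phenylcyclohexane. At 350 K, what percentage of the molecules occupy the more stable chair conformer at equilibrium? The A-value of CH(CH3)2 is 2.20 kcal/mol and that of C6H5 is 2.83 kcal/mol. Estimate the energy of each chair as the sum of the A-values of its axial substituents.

C1 and C4 have opposite parity, so for the cis isomer the two substituents are one axial and one equatorial in each chair.
Chair I (isopropyl axial, phenyl equatorial): E = 2.20 kcal/mol; chair II (isopropyl equatorial, phenyl axial): E = 2.83 kcal/mol.
ΔG = 0.63 kcal/mol between the two chairs.
K = exp(ΔG/RT) with R = 1.987×10⁻³ kcal mol⁻¹ K⁻¹ and T = 350 K gives K ≈ 2.47.
Fraction in the lower-energy chair = K/(K+1) = 71.2%.

71.2%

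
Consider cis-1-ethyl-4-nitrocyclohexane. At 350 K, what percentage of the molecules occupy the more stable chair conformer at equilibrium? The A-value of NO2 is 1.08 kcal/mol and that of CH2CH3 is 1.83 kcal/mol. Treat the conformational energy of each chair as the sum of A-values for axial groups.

74.6%

C1 and C4 have opposite parity, so for the cis isomer the two substituents are one axial and one equatorial in each chair.
Chair I (nitro axial, ethyl equatorial): E = 1.08 kcal/mol; chair II (nitro equatorial, ethyl axial): E = 1.83 kcal/mol.
ΔG = 0.75 kcal/mol between the two chairs.
K = exp(ΔG/RT) with R = 1.987×10⁻³ kcal mol⁻¹ K⁻¹ and T = 350 K gives K ≈ 2.94.
Fraction in the lower-energy chair = K/(K+1) = 74.6%.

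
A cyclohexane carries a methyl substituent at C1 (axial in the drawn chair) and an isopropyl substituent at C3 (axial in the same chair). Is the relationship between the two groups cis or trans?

cis

C1 and C3 have the same parity, so their axial bonds point in the same direction.
With same-parity carbons, two substituents on the same face are both axial or both equatorial; opposite faces give one of each.
Here the groups are axial/axial → same face → cis.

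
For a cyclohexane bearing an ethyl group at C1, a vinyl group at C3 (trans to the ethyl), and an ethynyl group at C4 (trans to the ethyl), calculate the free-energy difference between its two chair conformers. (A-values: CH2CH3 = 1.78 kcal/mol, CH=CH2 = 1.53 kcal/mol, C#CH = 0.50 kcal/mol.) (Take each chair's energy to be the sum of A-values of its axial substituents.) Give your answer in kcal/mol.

Chair I (ethyl axial, vinyl equatorial, ethynyl axial): E = 2.28 kcal/mol.
Chair II (ethyl equatorial, vinyl axial, ethynyl equatorial): E = 1.53 kcal/mol.
ΔE = 2.28 − 1.53 = 0.75 kcal/mol; chair II is more stable.

0.75 kcal/mol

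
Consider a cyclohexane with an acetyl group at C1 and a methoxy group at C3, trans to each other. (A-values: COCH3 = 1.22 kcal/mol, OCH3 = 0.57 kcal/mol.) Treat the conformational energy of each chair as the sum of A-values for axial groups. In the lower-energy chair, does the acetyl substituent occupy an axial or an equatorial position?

equatorial

C1 and C3 have the same parity, so for the trans isomer the two substituents are one axial and one equatorial in each chair.
Chair I (acetyl axial, methoxy equatorial): E = 1.22 kcal/mol.
Chair II (acetyl equatorial, methoxy axial): E = 0.57 kcal/mol.
Chair II is the more stable (lower-energy) conformer, and in that chair the acetyl group is equatorial.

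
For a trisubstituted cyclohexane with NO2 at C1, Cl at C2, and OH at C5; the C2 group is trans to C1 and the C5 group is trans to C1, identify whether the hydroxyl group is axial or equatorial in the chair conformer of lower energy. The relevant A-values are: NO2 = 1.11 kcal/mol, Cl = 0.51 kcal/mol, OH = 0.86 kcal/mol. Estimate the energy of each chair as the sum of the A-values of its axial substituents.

axial

Chair I (nitro axial, chloro axial, hydroxyl equatorial): E = 1.62 kcal/mol.
Chair II (nitro equatorial, chloro equatorial, hydroxyl axial): E = 0.86 kcal/mol.
Chair II is the more stable (lower-energy) conformer, and in that chair the hydroxyl group is axial.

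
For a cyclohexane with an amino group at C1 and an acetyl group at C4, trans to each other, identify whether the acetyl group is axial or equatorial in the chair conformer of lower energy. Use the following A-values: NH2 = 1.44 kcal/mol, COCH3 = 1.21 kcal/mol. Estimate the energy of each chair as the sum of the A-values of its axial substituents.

equatorial

C1 and C4 have opposite parity, so for the trans isomer the two substituents are e,e in one chair and a,a in the other.
Chair I (amino axial, acetyl axial): E = 2.65 kcal/mol.
Chair II (amino equatorial, acetyl equatorial): E = 0.00 kcal/mol.
Chair II is the more stable (lower-energy) conformer, and in that chair the acetyl group is equatorial.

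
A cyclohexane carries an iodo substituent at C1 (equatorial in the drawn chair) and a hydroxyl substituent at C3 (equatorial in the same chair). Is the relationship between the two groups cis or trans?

cis

C1 and C3 have the same parity, so their axial bonds point in the same direction.
With same-parity carbons, two substituents on the same face are both axial or both equatorial; opposite faces give one of each.
Here the groups are equatorial/equatorial → same face → cis.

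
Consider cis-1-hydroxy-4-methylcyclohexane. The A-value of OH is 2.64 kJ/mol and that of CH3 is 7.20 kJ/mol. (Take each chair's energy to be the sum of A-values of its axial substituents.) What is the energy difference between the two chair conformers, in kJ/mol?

C1 and C4 have opposite parity, so for the cis isomer the two substituents are one axial and one equatorial in each chair.
Chair I (hydroxyl axial, methyl equatorial): E = 2.64 kJ/mol.
Chair II (hydroxyl equatorial, methyl axial): E = 7.20 kJ/mol.
ΔE = 7.20 − 2.64 = 4.56 kJ/mol; chair I is more stable.

4.56 kJ/mol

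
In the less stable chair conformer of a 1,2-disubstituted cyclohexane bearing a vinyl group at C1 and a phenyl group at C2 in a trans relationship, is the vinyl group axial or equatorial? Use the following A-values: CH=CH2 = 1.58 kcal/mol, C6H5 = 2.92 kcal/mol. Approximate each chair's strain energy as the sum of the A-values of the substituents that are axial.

C1 and C2 have opposite parity, so for the trans isomer the two substituents are e,e in one chair and a,a in the other.
Chair I (vinyl axial, phenyl axial): E = 4.50 kcal/mol.
Chair II (vinyl equatorial, phenyl equatorial): E = 0.00 kcal/mol.
Chair I is the less stable (higher-energy) conformer, and in that chair the vinyl group is axial.

axial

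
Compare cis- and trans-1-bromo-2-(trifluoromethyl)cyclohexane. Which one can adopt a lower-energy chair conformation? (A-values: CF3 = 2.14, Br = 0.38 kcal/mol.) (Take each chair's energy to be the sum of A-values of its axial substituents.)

At 1,2 positions (parity opposite): cis → (a,e or e,a); trans → (e,e or a,a).
Best chair for cis: E = 0.38 kcal/mol; best chair for trans: E = 0.00 kcal/mol.
The trans isomer is lower by 0.38 kcal/mol.

trans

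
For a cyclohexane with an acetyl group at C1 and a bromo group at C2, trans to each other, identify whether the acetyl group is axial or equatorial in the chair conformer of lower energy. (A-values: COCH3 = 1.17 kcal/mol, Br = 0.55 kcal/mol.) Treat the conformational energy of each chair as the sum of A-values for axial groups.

equatorial

C1 and C2 have opposite parity, so for the trans isomer the two substituents are e,e in one chair and a,a in the other.
Chair I (acetyl axial, bromo axial): E = 1.72 kcal/mol.
Chair II (acetyl equatorial, bromo equatorial): E = 0.00 kcal/mol.
Chair II is the more stable (lower-energy) conformer, and in that chair the acetyl group is equatorial.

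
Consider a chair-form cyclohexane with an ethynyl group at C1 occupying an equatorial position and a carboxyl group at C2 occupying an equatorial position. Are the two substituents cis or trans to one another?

trans

C1 and C2 have opposite parity, so their axial bonds point in opposite directions.
With opposite-parity carbons, two substituents on the same face are one axial and one equatorial; opposite faces give both axial or both equatorial.
Here the groups are equatorial/equatorial → opposite face → trans.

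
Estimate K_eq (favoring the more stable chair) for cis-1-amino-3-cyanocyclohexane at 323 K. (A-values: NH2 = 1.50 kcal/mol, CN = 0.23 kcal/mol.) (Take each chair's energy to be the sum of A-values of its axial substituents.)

C1 and C3 have the same parity, so for the cis isomer the two substituents are e,e in one chair and a,a in the other.
Chair I (amino axial, cyano axial): E = 1.73 kcal/mol; chair II (amino equatorial, cyano equatorial): E = 0.00 kcal/mol.
ΔG = 1.73 kcal/mol between the two chairs.
K = exp(ΔG/RT) with R = 1.987×10⁻³ kcal mol⁻¹ K⁻¹ and T = 323 K gives K ≈ 14.8.

K ≈ 14.8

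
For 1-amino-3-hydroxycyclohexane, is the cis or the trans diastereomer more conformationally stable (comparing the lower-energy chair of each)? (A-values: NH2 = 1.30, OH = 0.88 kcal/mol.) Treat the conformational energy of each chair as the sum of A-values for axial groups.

At 1,3 positions (parity same): cis → (e,e or a,a); trans → (a,e or e,a).
Best chair for cis: E = 0.00 kcal/mol; best chair for trans: E = 0.88 kcal/mol.
The cis isomer is lower by 0.88 kcal/mol.

cis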